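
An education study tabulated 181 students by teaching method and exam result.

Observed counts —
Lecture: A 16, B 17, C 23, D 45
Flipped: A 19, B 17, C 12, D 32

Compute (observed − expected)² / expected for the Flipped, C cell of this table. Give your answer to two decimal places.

Row total (Flipped) = 80; column total (C) = 35; N = 181.
Expected count E = 80 × 35 / 181 = 15.4696.
Contribution = (O − E)²/E = (12 − 15.4696)² / 15.4696 = 0.78.

0.78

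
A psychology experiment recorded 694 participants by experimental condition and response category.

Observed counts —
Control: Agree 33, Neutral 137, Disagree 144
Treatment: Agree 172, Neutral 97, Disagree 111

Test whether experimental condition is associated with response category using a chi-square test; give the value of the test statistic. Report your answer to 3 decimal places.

Row totals: 314, 380. Column totals: 205, 234, 255. Grand total N = 694.
Expected counts (row total × column total / N):
  Control, Agree: 314×205/694 = 92.75216
  Control, Neutral: 314×234/694 = 105.87320
  Control, Disagree: 314×255/694 = 115.37464
  Treatment, Agree: 380×205/694 = 112.24784
  Treatment, Neutral: 380×234/694 = 128.12680
  Treatment, Disagree: 380×255/694 = 139.62536
Contributions (O − E)²/E:
  (33 − 92.75216)²/92.75216 = 38.4931
  (137 − 105.87320)²/105.87320 = 9.1513
  (144 − 115.37464)²/115.37464 = 7.1022
  (172 − 112.24784)²/112.24784 = 31.8075
  (97 − 128.12680)²/128.12680 = 7.5619
  (111 − 139.62536)²/139.62536 = 5.8686
χ² = 38.4931 + 9.1513 + 7.1022 + 31.8075 + 7.5619 + 5.8686 = 99.985

99.985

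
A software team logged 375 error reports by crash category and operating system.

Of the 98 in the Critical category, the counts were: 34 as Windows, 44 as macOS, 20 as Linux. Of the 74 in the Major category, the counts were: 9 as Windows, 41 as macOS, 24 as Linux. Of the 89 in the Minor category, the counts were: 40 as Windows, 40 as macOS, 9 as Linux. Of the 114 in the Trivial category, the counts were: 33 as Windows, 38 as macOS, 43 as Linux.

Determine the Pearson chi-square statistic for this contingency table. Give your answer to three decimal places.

37.142

Row totals: 98, 74, 89, 114. Column totals: 116, 163, 96. Grand total N = 375.
Expected counts (row total × column total / N):
  Critical, Windows: 98×116/375 = 30.3147
  Critical, macOS: 98×163/375 = 42.5973
  Critical, Linux: 98×96/375 = 25.0880
  Major, Windows: 74×116/375 = 22.8907
  Major, macOS: 74×163/375 = 32.1653
  Major, Linux: 74×96/375 = 18.9440
  Minor, Windows: 89×116/375 = 27.5307
  Minor, macOS: 89×163/375 = 38.6853
  Minor, Linux: 89×96/375 = 22.7840
  Trivial, Windows: 114×116/375 = 35.2640
  Trivial, macOS: 114×163/375 = 49.5520
  Trivial, Linux: 114×96/375 = 29.1840
Contributions (O − E)²/E:
  (34 − 30.3147)²/30.3147 = 0.4480
  (44 − 42.5973)²/42.5973 = 0.0462
  (20 − 25.0880)²/25.0880 = 1.0319
  (9 − 22.8907)²/22.8907 = 8.4293
  (41 − 32.1653)²/32.1653 = 2.4266
  (24 − 18.9440)²/18.9440 = 1.3494
  (40 − 27.5307)²/27.5307 = 5.6476
  (40 − 38.6853)²/38.6853 = 0.0447
  (9 − 22.7840)²/22.7840 = 8.3391
  (33 − 35.2640)²/35.2640 = 0.1454
  (38 − 49.5520)²/49.5520 = 2.6931
  (43 − 29.1840)²/29.1840 = 6.5406
χ² = 0.4480 + 0.0462 + 1.0319 + 8.4293 + 2.4266 + 1.3494 + 5.6476 + 0.0447 + 8.3391 + 0.1454 + 2.6931 + 6.5406 = 37.142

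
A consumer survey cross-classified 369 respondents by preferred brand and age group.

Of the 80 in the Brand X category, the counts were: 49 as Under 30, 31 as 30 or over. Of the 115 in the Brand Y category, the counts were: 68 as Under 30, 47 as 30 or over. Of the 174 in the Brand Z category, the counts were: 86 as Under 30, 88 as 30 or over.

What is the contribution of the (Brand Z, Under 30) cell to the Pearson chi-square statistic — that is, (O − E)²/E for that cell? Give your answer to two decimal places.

0.99

Row total (Brand Z) = 174; column total (Under 30) = 203; N = 369.
Expected count E = 174 × 203 / 369 = 95.724.
Contribution = (O − E)²/E = (86 − 95.724)² / 95.724 = 0.99.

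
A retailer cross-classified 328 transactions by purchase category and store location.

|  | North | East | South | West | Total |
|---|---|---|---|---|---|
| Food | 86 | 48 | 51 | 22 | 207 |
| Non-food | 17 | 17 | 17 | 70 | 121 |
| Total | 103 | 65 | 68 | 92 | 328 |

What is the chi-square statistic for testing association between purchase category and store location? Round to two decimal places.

86.45

Grand total N = 328.
Expected counts (row total × column total / N):
  Food, North: 207×103/328 = 65.003
  Food, East: 207×65/328 = 41.021
  Food, South: 207×68/328 = 42.915
  Food, West: 207×92/328 = 58.061
  Non-food, North: 121×103/328 = 37.997
  Non-food, East: 121×65/328 = 23.979
  Non-food, South: 121×68/328 = 25.085
  Non-food, West: 121×92/328 = 33.939
Contributions (O − E)²/E:
  (86 − 65.003)²/65.003 = 6.7824
  (48 − 41.021)²/41.021 = 1.1874
  (51 − 42.915)²/42.915 = 1.5232
  (22 − 58.061)²/58.061 = 22.3971
  (17 − 37.997)²/37.997 = 11.6029
  (17 − 23.979)²/23.979 = 2.0312
  (17 − 25.085)²/25.085 = 2.6058
  (70 − 33.939)²/33.939 = 38.3157
χ² = 6.7824 + 1.1874 + 1.5232 + 22.3971 + 11.6029 + 2.0312 + 2.6058 + 38.3157 = 86.45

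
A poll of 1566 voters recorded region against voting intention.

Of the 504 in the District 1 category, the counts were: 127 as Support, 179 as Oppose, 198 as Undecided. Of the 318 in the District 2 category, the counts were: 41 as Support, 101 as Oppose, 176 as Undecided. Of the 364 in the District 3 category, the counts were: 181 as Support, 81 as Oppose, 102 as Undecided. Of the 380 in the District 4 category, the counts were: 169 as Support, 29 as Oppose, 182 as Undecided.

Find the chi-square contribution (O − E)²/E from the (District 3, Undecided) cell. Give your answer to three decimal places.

16.969

Row total (District 3) = 364; column total (Undecided) = 658; N = 1566.
Expected count E = 364 × 658 / 1566 = 152.94508.
Contribution = (O − E)²/E = (102 − 152.94508)² / 152.94508 = 16.969.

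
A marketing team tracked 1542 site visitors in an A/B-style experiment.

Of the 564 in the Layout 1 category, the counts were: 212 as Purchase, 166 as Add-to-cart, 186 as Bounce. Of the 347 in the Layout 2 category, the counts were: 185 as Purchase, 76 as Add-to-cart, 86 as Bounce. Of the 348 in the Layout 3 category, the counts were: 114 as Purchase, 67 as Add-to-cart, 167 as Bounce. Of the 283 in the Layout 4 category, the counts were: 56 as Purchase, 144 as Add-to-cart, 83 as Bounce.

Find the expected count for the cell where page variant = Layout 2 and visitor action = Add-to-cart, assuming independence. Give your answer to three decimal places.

101.940

Row total (Layout 2) = 347; column total (Add-to-cart) = 453; grand total N = 1542.
Expected count = (row total × column total) / N = 347 × 453 / 1542 = 101.940.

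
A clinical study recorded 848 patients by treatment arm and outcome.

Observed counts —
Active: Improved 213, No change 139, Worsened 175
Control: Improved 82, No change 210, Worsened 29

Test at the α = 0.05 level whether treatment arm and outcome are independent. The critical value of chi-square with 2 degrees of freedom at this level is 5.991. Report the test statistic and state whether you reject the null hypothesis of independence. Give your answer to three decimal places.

Row totals: 527, 321. Column totals: 295, 349, 204. Grand total N = 848.
Expected counts (row total × column total / N):
  Active, Improved: 527×295/848 = 183.3314
  Active, No change: 527×349/848 = 216.8903
  Active, Worsened: 527×204/848 = 126.7783
  Control, Improved: 321×295/848 = 111.6686
  Control, No change: 321×349/848 = 132.1097
  Control, Worsened: 321×204/848 = 77.2217
Contributions (O − E)²/E:
  (213 − 183.3314)²/183.3314 = 4.8013
  (139 − 216.8903)²/216.8903 = 27.9722
  (175 − 126.7783)²/126.7783 = 18.3417
  (82 − 111.6686)²/111.6686 = 7.8825
  (210 − 132.1097)²/132.1097 = 45.9232
  (29 − 77.2217)²/77.2217 = 30.1124
χ² = 4.8013 + 27.9722 + 18.3417 + 7.8825 + 45.9232 + 30.1124 = 135.033
df = (2−1)(3−1) = 2. Since 135.033 > 5.991, reject the null hypothesis of independence at α = 0.05.

135.033; reject H₀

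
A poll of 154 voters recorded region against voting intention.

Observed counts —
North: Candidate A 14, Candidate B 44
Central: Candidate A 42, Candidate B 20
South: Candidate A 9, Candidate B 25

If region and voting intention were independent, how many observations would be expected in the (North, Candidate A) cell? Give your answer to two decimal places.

Row total (North) = 58; column total (Candidate A) = 65; grand total N = 154.
Expected count = (row total × column total) / N = 58 × 65 / 154 = 24.48.

24.48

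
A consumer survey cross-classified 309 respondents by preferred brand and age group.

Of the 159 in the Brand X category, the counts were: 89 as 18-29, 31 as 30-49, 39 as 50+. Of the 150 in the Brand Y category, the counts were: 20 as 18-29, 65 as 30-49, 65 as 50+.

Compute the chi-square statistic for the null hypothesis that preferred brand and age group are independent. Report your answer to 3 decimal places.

62.011

Row totals: 159, 150. Column totals: 109, 96, 104. Grand total N = 309.
Expected counts (row total × column total / N):
  Brand X, 18-29: 159×109/309 = 56.0874
  Brand X, 30-49: 159×96/309 = 49.3981
  Brand X, 50+: 159×104/309 = 53.5146
  Brand Y, 18-29: 150×109/309 = 52.9126
  Brand Y, 30-49: 150×96/309 = 46.6019
  Brand Y, 50+: 150×104/309 = 50.4854
Contributions (O − E)²/E:
  (89 − 56.0874)²/56.0874 = 19.3134
  (31 − 49.3981)²/49.3981 = 6.8523
  (39 − 53.5146)²/53.5146 = 3.9368
  (20 − 52.9126)²/52.9126 = 20.4722
  (65 − 46.6019)²/46.6019 = 7.2634
  (65 − 50.4854)²/50.4854 = 4.1730
χ² = 19.3134 + 6.8523 + 3.9368 + 20.4722 + 7.2634 + 4.1730 = 62.011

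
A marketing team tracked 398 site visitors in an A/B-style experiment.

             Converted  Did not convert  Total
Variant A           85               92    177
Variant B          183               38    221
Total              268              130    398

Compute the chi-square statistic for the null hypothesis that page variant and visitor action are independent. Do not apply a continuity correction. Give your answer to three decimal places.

Grand total N = 398.
Expected counts (row total × column total / N):
  Variant A, Converted: 177×268/398 = 119.18593
  Variant A, Did not convert: 177×130/398 = 57.81407
  Variant B, Converted: 221×268/398 = 148.81407
  Variant B, Did not convert: 221×130/398 = 72.18593
Contributions (O − E)²/E:
  (85 − 119.18593)²/119.18593 = 9.8055
  (92 − 57.81407)²/57.81407 = 20.2144
  (183 − 148.81407)²/148.81407 = 7.8533
  (38 − 72.18593)²/72.18593 = 16.1898
χ² = 9.8055 + 20.2144 + 7.8533 + 16.1898 = 54.063

54.063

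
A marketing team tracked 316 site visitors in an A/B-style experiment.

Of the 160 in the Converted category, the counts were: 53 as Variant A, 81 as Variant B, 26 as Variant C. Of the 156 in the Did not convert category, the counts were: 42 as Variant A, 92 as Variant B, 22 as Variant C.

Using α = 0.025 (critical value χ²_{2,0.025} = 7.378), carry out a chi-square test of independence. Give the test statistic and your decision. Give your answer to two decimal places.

2.26; fail to reject H₀

Row totals: 160, 156. Column totals: 95, 173, 48. Grand total N = 316.
Expected counts (row total × column total / N):
  Converted, Variant A: 160×95/316 = 48.101
  Converted, Variant B: 160×173/316 = 87.595
  Converted, Variant C: 160×48/316 = 24.304
  Did not convert, Variant A: 156×95/316 = 46.899
  Did not convert, Variant B: 156×173/316 = 85.405
  Did not convert, Variant C: 156×48/316 = 23.696
Contributions (O − E)²/E:
  (53 − 48.101)²/48.101 = 0.4990
  (81 − 87.595)²/87.595 = 0.4965
  (26 − 24.304)²/24.304 = 0.1184
  (42 − 46.899)²/46.899 = 0.5117
  (92 − 85.405)²/85.405 = 0.5093
  (22 − 23.696)²/23.696 = 0.1214
χ² = 0.4990 + 0.4965 + 0.1184 + 0.5117 + 0.5093 + 0.1214 = 2.26
df = (2−1)(3−1) = 2. Since 2.26 < 7.378, fail to reject the null hypothesis of independence at α = 0.025.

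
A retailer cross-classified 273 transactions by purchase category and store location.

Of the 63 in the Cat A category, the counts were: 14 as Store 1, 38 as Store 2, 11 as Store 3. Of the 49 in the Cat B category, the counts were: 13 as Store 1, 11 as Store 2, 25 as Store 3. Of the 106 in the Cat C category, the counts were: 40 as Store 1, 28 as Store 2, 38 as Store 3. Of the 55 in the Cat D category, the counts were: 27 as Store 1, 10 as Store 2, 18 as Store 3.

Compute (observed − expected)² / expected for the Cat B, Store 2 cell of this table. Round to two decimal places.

Row total (Cat B) = 49; column total (Store 2) = 87; N = 273.
Expected count E = 49 × 87 / 273 = 15.615.
Contribution = (O − E)²/E = (11 − 15.615)² / 15.615 = 1.36.

1.36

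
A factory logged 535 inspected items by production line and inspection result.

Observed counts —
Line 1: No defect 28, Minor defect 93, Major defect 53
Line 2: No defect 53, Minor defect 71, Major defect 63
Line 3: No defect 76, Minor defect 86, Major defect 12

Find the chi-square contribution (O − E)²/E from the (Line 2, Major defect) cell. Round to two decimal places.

7.45

Row total (Line 2) = 187; column total (Major defect) = 128; N = 535.
Expected count E = 187 × 128 / 535 = 44.740.
Contribution = (O − E)²/E = (63 − 44.740)² / 44.740 = 7.45.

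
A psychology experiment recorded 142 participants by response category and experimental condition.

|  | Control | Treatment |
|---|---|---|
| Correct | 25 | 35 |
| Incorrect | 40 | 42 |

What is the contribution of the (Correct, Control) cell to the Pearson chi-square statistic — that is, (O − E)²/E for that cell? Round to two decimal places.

0.22

Row total (Correct) = 60; column total (Control) = 65; N = 142.
Expected count E = 60 × 65 / 142 = 27.465.
Contribution = (O − E)²/E = (25 − 27.465)² / 27.465 = 0.22.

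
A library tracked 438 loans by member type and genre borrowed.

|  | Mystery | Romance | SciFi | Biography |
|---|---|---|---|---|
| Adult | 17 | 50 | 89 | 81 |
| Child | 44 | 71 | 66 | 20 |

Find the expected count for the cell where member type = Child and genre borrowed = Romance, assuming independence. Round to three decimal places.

Row total (Child) = 201; column total (Romance) = 121; grand total N = 438.
Expected count = (row total × column total) / N = 201 × 121 / 438 = 55.527.

55.527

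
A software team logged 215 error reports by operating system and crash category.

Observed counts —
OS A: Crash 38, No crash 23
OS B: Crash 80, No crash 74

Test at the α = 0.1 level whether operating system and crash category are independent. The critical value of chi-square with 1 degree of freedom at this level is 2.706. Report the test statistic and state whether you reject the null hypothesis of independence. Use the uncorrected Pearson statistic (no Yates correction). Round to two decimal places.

1.89; fail to reject H₀

Row totals: 61, 154. Column totals: 118, 97. Grand total N = 215.
Expected counts (row total × column total / N):
  OS A, Crash: 61×118/215 = 33.479
  OS A, No crash: 61×97/215 = 27.521
  OS B, Crash: 154×118/215 = 84.521
  OS B, No crash: 154×97/215 = 69.479
Contributions (O − E)²/E:
  (38 − 33.479)²/33.479 = 0.6105
  (23 − 27.521)²/27.521 = 0.7427
  (80 − 84.521)²/84.521 = 0.2418
  (74 − 69.479)²/69.479 = 0.2942
χ² = 0.6105 + 0.7427 + 0.2418 + 0.2942 = 1.89
df = (2−1)(2−1) = 1. Since 1.89 < 2.706, fail to reject the null hypothesis of independence at α = 0.1.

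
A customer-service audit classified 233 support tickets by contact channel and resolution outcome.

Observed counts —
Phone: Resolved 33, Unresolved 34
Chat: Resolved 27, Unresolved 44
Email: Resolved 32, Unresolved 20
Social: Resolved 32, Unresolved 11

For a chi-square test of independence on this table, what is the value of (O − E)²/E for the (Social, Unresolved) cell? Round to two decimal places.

Row total (Social) = 43; column total (Unresolved) = 109; N = 233.
Expected count E = 43 × 109 / 233 = 20.116.
Contribution = (O − E)²/E = (11 − 20.116)² / 20.116 = 4.13.

4.13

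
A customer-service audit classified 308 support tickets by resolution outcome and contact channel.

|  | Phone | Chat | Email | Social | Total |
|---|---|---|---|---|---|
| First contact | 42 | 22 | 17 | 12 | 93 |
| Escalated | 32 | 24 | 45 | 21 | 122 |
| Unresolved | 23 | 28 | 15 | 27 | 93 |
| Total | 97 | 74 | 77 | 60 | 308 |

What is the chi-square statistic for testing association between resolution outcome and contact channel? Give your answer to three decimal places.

Grand total N = 308.
Expected counts (row total × column total / N):
  First contact, Phone: 93×97/308 = 29.2890
  First contact, Chat: 93×74/308 = 22.3442
  First contact, Email: 93×77/308 = 23.2500
  First contact, Social: 93×60/308 = 18.1169
  Escalated, Phone: 122×97/308 = 38.4221
  Escalated, Chat: 122×74/308 = 29.3117
  Escalated, Email: 122×77/308 = 30.5000
  Escalated, Social: 122×60/308 = 23.7662
  Unresolved, Phone: 93×97/308 = 29.2890
  Unresolved, Chat: 93×74/308 = 22.3442
  Unresolved, Email: 93×77/308 = 23.2500
  Unresolved, Social: 93×60/308 = 18.1169
Contributions (O − E)²/E:
  (42 − 29.2890)²/29.2890 = 5.5164
  (22 − 22.3442)²/22.3442 = 0.0053
  (17 − 23.2500)²/23.2500 = 1.6801
  (12 − 18.1169)²/18.1169 = 2.0653
  (32 − 38.4221)²/38.4221 = 1.0734
  (24 − 29.3117)²/29.3117 = 0.9626
  (45 − 30.5000)²/30.5000 = 6.8934
  (21 − 23.7662)²/23.7662 = 0.3220
  (23 − 29.2890)²/29.2890 = 1.3504
  (28 − 22.3442)²/22.3442 = 1.4316
  (15 − 23.2500)²/23.2500 = 2.9274
  (27 − 18.1169)²/18.1169 = 4.3556
χ² = 5.5164 + 0.0053 + 1.6801 + 2.0653 + 1.0734 + 0.9626 + 6.8934 + 0.3220 + 1.3504 + 1.4316 + 2.9274 + 4.3556 = 28.584

28.584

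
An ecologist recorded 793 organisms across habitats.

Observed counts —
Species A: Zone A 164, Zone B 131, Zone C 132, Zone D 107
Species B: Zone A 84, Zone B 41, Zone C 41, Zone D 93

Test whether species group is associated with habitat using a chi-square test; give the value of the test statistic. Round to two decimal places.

Row totals: 534, 259. Column totals: 248, 172, 173, 200. Grand total N = 793.
Expected counts (row total × column total / N):
  Species A, Zone A: 534×248/793 = 167.001
  Species A, Zone B: 534×172/793 = 115.823
  Species A, Zone C: 534×173/793 = 116.497
  Species A, Zone D: 534×200/793 = 134.678
  Species B, Zone A: 259×248/793 = 80.999
  Species B, Zone B: 259×172/793 = 56.177
  Species B, Zone C: 259×173/793 = 56.503
  Species B, Zone D: 259×200/793 = 65.322
Contributions (O − E)²/E:
  (164 − 167.001)²/167.001 = 0.0539
  (131 − 115.823)²/115.823 = 1.9887
  (132 − 116.497)²/116.497 = 2.0631
  (107 − 134.678)²/134.678 = 5.6882
  (84 − 80.999)²/80.999 = 0.1112
  (41 − 56.177)²/56.177 = 4.1003
  (41 − 56.503)²/56.503 = 4.2536
  (93 − 65.322)²/65.322 = 11.7276
χ² = 0.0539 + 1.9887 + 2.0631 + 5.6882 + 0.1112 + 4.1003 + 4.2536 + 11.7276 = 29.99

29.99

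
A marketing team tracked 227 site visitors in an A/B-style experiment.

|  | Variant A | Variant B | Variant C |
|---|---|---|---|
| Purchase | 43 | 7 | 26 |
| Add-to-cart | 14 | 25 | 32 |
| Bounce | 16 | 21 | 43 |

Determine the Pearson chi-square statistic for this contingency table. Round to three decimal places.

Row totals: 76, 71, 80. Column totals: 73, 53, 101. Grand total N = 227.
Expected counts (row total × column total / N):
  Purchase, Variant A: 76×73/227 = 24.4405
  Purchase, Variant B: 76×53/227 = 17.7445
  Purchase, Variant C: 76×101/227 = 33.8150
  Add-to-cart, Variant A: 71×73/227 = 22.8326
  Add-to-cart, Variant B: 71×53/227 = 16.5771
  Add-to-cart, Variant C: 71×101/227 = 31.5903
  Bounce, Variant A: 80×73/227 = 25.7269
  Bounce, Variant B: 80×53/227 = 18.6784
  Bounce, Variant C: 80×101/227 = 35.5947
Contributions (O − E)²/E:
  (43 − 24.4405)²/24.4405 = 14.0936
  (7 − 17.7445)²/17.7445 = 6.5059
  (26 − 33.8150)²/33.8150 = 1.8061
  (14 − 22.8326)²/22.8326 = 3.4168
  (25 − 16.5771)²/16.5771 = 4.2797
  (32 − 31.5903)²/31.5903 = 0.0053
  (16 − 25.7269)²/25.7269 = 3.6776
  (21 − 18.6784)²/18.6784 = 0.2886
  (43 − 35.5947)²/35.5947 = 1.5406
χ² = 14.0936 + 6.5059 + 1.8061 + 3.4168 + 4.2797 + 0.0053 + 3.6776 + 0.2886 + 1.5406 = 35.614

35.614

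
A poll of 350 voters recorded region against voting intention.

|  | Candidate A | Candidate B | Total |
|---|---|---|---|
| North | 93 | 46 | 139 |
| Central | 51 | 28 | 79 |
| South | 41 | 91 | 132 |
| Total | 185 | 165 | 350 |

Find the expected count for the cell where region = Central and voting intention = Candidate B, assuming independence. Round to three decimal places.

37.243

Row total (Central) = 79; column total (Candidate B) = 165; grand total N = 350.
Expected count = (row total × column total) / N = 79 × 165 / 350 = 37.243.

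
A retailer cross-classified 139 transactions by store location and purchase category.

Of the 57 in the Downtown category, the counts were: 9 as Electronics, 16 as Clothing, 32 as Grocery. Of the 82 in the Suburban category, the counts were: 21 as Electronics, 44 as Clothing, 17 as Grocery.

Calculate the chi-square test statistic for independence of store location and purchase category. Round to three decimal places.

Row totals: 57, 82. Column totals: 30, 60, 49. Grand total N = 139.
Expected counts (row total × column total / N):
  Downtown, Electronics: 57×30/139 = 12.3022
  Downtown, Clothing: 57×60/139 = 24.6043
  Downtown, Grocery: 57×49/139 = 20.0935
  Suburban, Electronics: 82×30/139 = 17.6978
  Suburban, Clothing: 82×60/139 = 35.3957
  Suburban, Grocery: 82×49/139 = 28.9065
Contributions (O − E)²/E:
  (9 − 12.3022)²/12.3022 = 0.8864
  (16 − 24.6043)²/24.6043 = 3.0090
  (32 − 20.0935)²/20.0935 = 7.0553
  (21 − 17.6978)²/17.6978 = 0.6162
  (44 − 35.3957)²/35.3957 = 2.0916
  (17 − 28.9065)²/28.9065 = 4.9043
χ² = 0.8864 + 3.0090 + 7.0553 + 0.6162 + 2.0916 + 4.9043 = 18.563

18.563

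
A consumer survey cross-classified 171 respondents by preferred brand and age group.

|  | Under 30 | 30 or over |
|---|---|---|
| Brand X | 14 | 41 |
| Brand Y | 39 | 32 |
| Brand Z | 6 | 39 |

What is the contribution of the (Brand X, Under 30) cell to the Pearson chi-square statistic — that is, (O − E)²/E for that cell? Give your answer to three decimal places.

Row total (Brand X) = 55; column total (Under 30) = 59; N = 171.
Expected count E = 55 × 59 / 171 = 18.9766.
Contribution = (O − E)²/E = (14 − 18.9766)² / 18.9766 = 1.305.

1.305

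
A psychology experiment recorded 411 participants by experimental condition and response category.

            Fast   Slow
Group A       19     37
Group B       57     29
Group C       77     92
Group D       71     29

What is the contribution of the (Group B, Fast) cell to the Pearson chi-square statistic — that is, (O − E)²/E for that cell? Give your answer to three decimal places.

2.189

Row total (Group B) = 86; column total (Fast) = 224; N = 411.
Expected count E = 86 × 224 / 411 = 46.8710.
Contribution = (O − E)²/E = (57 − 46.8710)² / 46.8710 = 2.189.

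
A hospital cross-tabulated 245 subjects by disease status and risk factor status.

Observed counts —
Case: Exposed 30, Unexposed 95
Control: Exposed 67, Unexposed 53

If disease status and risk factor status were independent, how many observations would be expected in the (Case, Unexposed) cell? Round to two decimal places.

Row total (Case) = 125; column total (Unexposed) = 148; grand total N = 245.
Expected count = (row total × column total) / N = 125 × 148 / 245 = 75.51.

75.51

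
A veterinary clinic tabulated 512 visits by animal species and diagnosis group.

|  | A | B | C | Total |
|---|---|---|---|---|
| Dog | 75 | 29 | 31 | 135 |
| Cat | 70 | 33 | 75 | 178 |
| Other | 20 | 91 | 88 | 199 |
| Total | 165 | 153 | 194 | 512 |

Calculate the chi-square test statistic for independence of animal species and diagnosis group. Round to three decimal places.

Grand total N = 512.
Expected counts (row total × column total / N):
  Dog, A: 135×165/512 = 43.5059
  Dog, B: 135×153/512 = 40.3418
  Dog, C: 135×194/512 = 51.1523
  Cat, A: 178×165/512 = 57.3633
  Cat, B: 178×153/512 = 53.1914
  Cat, C: 178×194/512 = 67.4453
  Other, A: 199×165/512 = 64.1309
  Other, B: 199×153/512 = 59.4668
  Other, C: 199×194/512 = 75.4023
Contributions (O − E)²/E:
  (75 − 43.5059)²/43.5059 = 22.7987
  (29 − 40.3418)²/40.3418 = 3.1887
  (31 − 51.1523)²/51.1523 = 7.9393
  (70 − 57.3633)²/57.3633 = 2.7838
  (33 − 53.1914)²/53.1914 = 7.6646
  (75 − 67.4453)²/67.4453 = 0.8462
  (20 − 64.1309)²/64.1309 = 30.3681
  (91 − 59.4668)²/59.4668 = 16.7210
  (88 − 75.4023)²/75.4023 = 2.1047
χ² = 22.7987 + 3.1887 + 7.9393 + 2.7838 + 7.6646 + 0.8462 + 30.3681 + 16.7210 + 2.1047 = 94.415

94.415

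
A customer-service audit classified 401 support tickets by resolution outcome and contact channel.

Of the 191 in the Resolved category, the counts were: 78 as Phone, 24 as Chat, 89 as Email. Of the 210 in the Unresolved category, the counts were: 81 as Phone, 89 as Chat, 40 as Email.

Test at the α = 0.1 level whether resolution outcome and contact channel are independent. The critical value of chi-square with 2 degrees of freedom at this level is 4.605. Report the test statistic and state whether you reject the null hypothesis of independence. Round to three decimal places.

55.282; reject H₀

Row totals: 191, 210. Column totals: 159, 113, 129. Grand total N = 401.
Expected counts (row total × column total / N):
  Resolved, Phone: 191×159/401 = 75.7332
  Resolved, Chat: 191×113/401 = 53.8229
  Resolved, Email: 191×129/401 = 61.4439
  Unresolved, Phone: 210×159/401 = 83.2668
  Unresolved, Chat: 210×113/401 = 59.1771
  Unresolved, Email: 210×129/401 = 67.5561
Contributions (O − E)²/E:
  (78 − 75.7332)²/75.7332 = 0.0678
  (24 − 53.8229)²/53.8229 = 16.5247
  (89 − 61.4439)²/61.4439 = 12.3582
  (81 − 83.2668)²/83.2668 = 0.0617
  (89 − 59.1771)²/59.1771 = 15.0296
  (40 − 67.5561)²/67.5561 = 11.2401
χ² = 0.0678 + 16.5247 + 12.3582 + 0.0617 + 15.0296 + 11.2401 = 55.282
df = (2−1)(3−1) = 2. Since 55.282 > 4.605, reject the null hypothesis of independence at α = 0.1.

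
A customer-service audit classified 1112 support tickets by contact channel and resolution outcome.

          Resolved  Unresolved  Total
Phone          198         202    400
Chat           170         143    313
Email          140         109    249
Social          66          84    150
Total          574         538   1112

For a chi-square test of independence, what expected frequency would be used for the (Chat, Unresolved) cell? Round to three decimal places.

151.433

Row total (Chat) = 313; column total (Unresolved) = 538; grand total N = 1112.
Expected count = (row total × column total) / N = 313 × 538 / 1112 = 151.433.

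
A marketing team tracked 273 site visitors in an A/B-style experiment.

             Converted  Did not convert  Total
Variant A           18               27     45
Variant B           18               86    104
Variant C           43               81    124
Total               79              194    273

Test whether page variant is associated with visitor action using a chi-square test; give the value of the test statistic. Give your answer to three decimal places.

11.505

Grand total N = 273.
Expected counts (row total × column total / N):
  Variant A, Converted: 45×79/273 = 13.02198
  Variant A, Did not convert: 45×194/273 = 31.97802
  Variant B, Converted: 104×79/273 = 30.09524
  Variant B, Did not convert: 104×194/273 = 73.90476
  Variant C, Converted: 124×79/273 = 35.88278
  Variant C, Did not convert: 124×194/273 = 88.11722
Contributions (O − E)²/E:
  (18 − 13.02198)²/13.02198 = 1.9030
  (27 − 31.97802)²/31.97802 = 0.7749
  (18 − 30.09524)²/30.09524 = 4.8611
  (86 − 73.90476)²/73.90476 = 1.9795
  (43 − 35.88278)²/35.88278 = 1.4117
  (81 − 88.11722)²/88.11722 = 0.5749
χ² = 1.9030 + 0.7749 + 4.8611 + 1.9795 + 1.4117 + 0.5749 = 11.505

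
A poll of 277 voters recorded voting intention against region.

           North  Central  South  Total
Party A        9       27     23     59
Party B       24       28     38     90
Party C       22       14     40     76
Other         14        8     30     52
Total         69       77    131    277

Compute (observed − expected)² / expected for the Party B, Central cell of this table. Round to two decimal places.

0.36

Row total (Party B) = 90; column total (Central) = 77; N = 277.
Expected count E = 90 × 77 / 277 = 25.018.
Contribution = (O − E)²/E = (28 − 25.018)² / 25.018 = 0.36.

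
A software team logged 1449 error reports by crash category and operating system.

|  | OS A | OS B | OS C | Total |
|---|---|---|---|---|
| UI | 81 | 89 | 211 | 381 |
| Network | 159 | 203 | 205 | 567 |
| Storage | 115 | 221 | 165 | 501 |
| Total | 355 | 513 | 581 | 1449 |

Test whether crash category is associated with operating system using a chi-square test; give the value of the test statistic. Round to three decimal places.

Grand total N = 1449.
Expected counts (row total × column total / N):
  UI, OS A: 381×355/1449 = 93.3437
  UI, OS B: 381×513/1449 = 134.8882
  UI, OS C: 381×581/1449 = 152.7681
  Network, OS A: 567×355/1449 = 138.9130
  Network, OS B: 567×513/1449 = 200.7391
  Network, OS C: 567×581/1449 = 227.3478
  Storage, OS A: 501×355/1449 = 122.7433
  Storage, OS B: 501×513/1449 = 177.3727
  Storage, OS C: 501×581/1449 = 200.8841
Contributions (O − E)²/E:
  (81 − 93.3437)²/93.3437 = 1.6323
  (89 − 134.8882)²/134.8882 = 15.6109
  (211 − 152.7681)²/152.7681 = 22.1967
  (159 − 138.9130)²/138.9130 = 2.9046
  (203 − 200.7391)²/200.7391 = 0.0255
  (205 − 227.3478)²/227.3478 = 2.1967
  (115 − 122.7433)²/122.7433 = 0.4885
  (221 − 177.3727)²/177.3727 = 10.7307
  (165 − 200.8841)²/200.8841 = 6.4100
χ² = 1.6323 + 15.6109 + 22.1967 + 2.9046 + 0.0255 + 2.1967 + 0.4885 + 10.7307 + 6.4100 = 62.196

62.196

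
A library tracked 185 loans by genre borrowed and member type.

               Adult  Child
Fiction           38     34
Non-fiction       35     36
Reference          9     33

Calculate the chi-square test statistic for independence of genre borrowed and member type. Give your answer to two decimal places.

11.72

Row totals: 72, 71, 42. Column totals: 82, 103. Grand total N = 185.
Expected counts (row total × column total / N):
  Fiction, Adult: 72×82/185 = 31.914
  Fiction, Child: 72×103/185 = 40.086
  Non-fiction, Adult: 71×82/185 = 31.470
  Non-fiction, Child: 71×103/185 = 39.530
  Reference, Adult: 42×82/185 = 18.616
  Reference, Child: 42×103/185 = 23.384
Contributions (O − E)²/E:
  (38 − 31.914)²/31.914 = 1.1606
  (34 − 40.086)²/40.086 = 0.9240
  (35 − 31.470)²/31.470 = 0.3960
  (36 − 39.530)²/39.530 = 0.3152
  (9 − 18.616)²/18.616 = 4.9671
  (33 − 23.384)²/23.384 = 3.9543
χ² = 1.1606 + 0.9240 + 0.3960 + 0.3152 + 4.9671 + 3.9543 = 11.72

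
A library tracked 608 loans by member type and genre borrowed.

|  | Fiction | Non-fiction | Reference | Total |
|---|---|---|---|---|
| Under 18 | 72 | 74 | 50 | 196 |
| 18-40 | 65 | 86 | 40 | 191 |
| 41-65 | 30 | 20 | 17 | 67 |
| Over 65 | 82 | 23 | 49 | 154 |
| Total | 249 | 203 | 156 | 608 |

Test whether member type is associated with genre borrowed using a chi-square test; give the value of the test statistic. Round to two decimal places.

37.77

Grand total N = 608.
Expected counts (row total × column total / N):
  Under 18, Fiction: 196×249/608 = 80.270
  Under 18, Non-fiction: 196×203/608 = 65.441
  Under 18, Reference: 196×156/608 = 50.289
  18-40, Fiction: 191×249/608 = 78.222
  18-40, Non-fiction: 191×203/608 = 63.771
  18-40, Reference: 191×156/608 = 49.007
  41-65, Fiction: 67×249/608 = 27.439
  41-65, Non-fiction: 67×203/608 = 22.370
  41-65, Reference: 67×156/608 = 17.191
  Over 65, Fiction: 154×249/608 = 63.069
  Over 65, Non-fiction: 154×203/608 = 51.418
  Over 65, Reference: 154×156/608 = 39.513
Contributions (O − E)²/E:
  (72 − 80.270)²/80.270 = 0.8520
  (74 − 65.441)²/65.441 = 1.1194
  (50 − 50.289)²/50.289 = 0.0017
  (65 − 78.222)²/78.222 = 2.2349
  (86 − 63.771)²/63.771 = 7.7485
  (40 − 49.007)²/49.007 = 1.6554
  (30 − 27.439)²/27.439 = 0.2390
  (20 − 22.370)²/22.370 = 0.2511
  (17 − 17.191)²/17.191 = 0.0021
  (82 − 63.069)²/63.069 = 5.6824
  (23 − 51.418)²/51.418 = 15.7062
  (49 − 39.513)²/39.513 = 2.2778
χ² = 0.8520 + 1.1194 + 0.0017 + 2.2349 + 7.7485 + 1.6554 + 0.2390 + 0.2511 + 0.0021 + 5.6824 + 15.7062 + 2.2778 = 37.77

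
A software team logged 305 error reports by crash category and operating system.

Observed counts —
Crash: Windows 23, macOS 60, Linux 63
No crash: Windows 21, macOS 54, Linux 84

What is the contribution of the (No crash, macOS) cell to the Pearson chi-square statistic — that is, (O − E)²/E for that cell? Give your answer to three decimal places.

Row total (No crash) = 159; column total (macOS) = 114; N = 305.
Expected count E = 159 × 114 / 305 = 59.4295.
Contribution = (O − E)²/E = (54 − 59.4295)² / 59.4295 = 0.496.

0.496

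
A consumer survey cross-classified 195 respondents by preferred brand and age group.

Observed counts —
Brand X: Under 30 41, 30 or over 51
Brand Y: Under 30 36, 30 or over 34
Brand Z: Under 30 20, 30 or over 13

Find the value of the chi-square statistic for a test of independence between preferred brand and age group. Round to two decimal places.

2.62

Row totals: 92, 70, 33. Column totals: 97, 98. Grand total N = 195.
Expected counts (row total × column total / N):
  Brand X, Under 30: 92×97/195 = 45.764
  Brand X, 30 or over: 92×98/195 = 46.236
  Brand Y, Under 30: 70×97/195 = 34.821
  Brand Y, 30 or over: 70×98/195 = 35.179
  Brand Z, Under 30: 33×97/195 = 16.415
  Brand Z, 30 or over: 33×98/195 = 16.585
Contributions (O − E)²/E:
  (41 − 45.764)²/45.764 = 0.4959
  (51 − 46.236)²/46.236 = 0.4909
  (36 − 34.821)²/34.821 = 0.0399
  (34 − 35.179)²/35.179 = 0.0395
  (20 − 16.415)²/16.415 = 0.7830
  (13 − 16.585)²/16.585 = 0.7749
χ² = 0.4959 + 0.4909 + 0.0399 + 0.0395 + 0.7830 + 0.7749 = 2.62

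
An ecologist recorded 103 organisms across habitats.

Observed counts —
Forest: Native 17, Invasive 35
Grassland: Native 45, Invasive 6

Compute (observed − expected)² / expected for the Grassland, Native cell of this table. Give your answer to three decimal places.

Row total (Grassland) = 51; column total (Native) = 62; N = 103.
Expected count E = 51 × 62 / 103 = 30.6990.
Contribution = (O − E)²/E = (45 − 30.6990)² / 30.6990 = 6.662.

6.662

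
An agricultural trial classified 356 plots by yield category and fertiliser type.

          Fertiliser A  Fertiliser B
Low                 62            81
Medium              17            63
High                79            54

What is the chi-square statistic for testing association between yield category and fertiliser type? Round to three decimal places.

29.552

Row totals: 143, 80, 133. Column totals: 158, 198. Grand total N = 356.
Expected counts (row total × column total / N):
  Low, Fertiliser A: 143×158/356 = 63.4663
  Low, Fertiliser B: 143×198/356 = 79.5337
  Medium, Fertiliser A: 80×158/356 = 35.5056
  Medium, Fertiliser B: 80×198/356 = 44.4944
  High, Fertiliser A: 133×158/356 = 59.0281
  High, Fertiliser B: 133×198/356 = 73.9719
Contributions (O − E)²/E:
  (62 − 63.4663)²/63.4663 = 0.0339
  (81 − 79.5337)²/79.5337 = 0.0270
  (17 − 35.5056)²/35.5056 = 9.6452
  (63 − 44.4944)²/44.4944 = 7.6966
  (79 − 59.0281)²/59.0281 = 6.7574
  (54 − 73.9719)²/73.9719 = 5.3923
χ² = 0.0339 + 0.0270 + 9.6452 + 7.6966 + 6.7574 + 5.3923 = 29.552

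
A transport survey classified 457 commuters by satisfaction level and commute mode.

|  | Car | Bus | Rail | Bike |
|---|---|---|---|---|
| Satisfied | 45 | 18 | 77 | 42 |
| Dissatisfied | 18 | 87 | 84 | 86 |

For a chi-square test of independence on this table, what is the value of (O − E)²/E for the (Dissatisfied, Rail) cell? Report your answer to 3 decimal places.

1.713

Row total (Dissatisfied) = 275; column total (Rail) = 161; N = 457.
Expected count E = 275 × 161 / 457 = 96.8818.
Contribution = (O − E)²/E = (84 − 96.8818)² / 96.8818 = 1.713.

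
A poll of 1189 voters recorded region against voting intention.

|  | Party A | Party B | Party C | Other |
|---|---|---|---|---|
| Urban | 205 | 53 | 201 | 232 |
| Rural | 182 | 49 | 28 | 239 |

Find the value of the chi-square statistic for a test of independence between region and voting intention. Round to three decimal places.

103.727

Row totals: 691, 498. Column totals: 387, 102, 229, 471. Grand total N = 1189.
Expected counts (row total × column total / N):
  Urban, Party A: 691×387/1189 = 224.9092
  Urban, Party B: 691×102/1189 = 59.2784
  Urban, Party C: 691×229/1189 = 133.0858
  Urban, Other: 691×471/1189 = 273.7267
  Rural, Party A: 498×387/1189 = 162.0908
  Rural, Party B: 498×102/1189 = 42.7216
  Rural, Party C: 498×229/1189 = 95.9142
  Rural, Other: 498×471/1189 = 197.2733
Contributions (O − E)²/E:
  (205 − 224.9092)²/224.9092 = 1.7624
  (53 − 59.2784)²/59.2784 = 0.6650
  (201 − 133.0858)²/133.0858 = 34.6569
  (232 − 273.7267)²/273.7267 = 6.3608
  (182 − 162.0908)²/162.0908 = 2.4454
  (49 − 42.7216)²/42.7216 = 0.9227
  (28 − 95.9142)²/95.9142 = 48.0882
  (239 − 197.2733)²/197.2733 = 8.8259
χ² = 1.7624 + 0.6650 + 34.6569 + 6.3608 + 2.4454 + 0.9227 + 48.0882 + 8.8259 = 103.727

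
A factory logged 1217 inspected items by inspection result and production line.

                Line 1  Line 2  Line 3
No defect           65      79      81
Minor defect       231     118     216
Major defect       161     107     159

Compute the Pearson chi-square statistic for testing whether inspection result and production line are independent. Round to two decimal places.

Row totals: 225, 565, 427. Column totals: 457, 304, 456. Grand total N = 1217.
Expected counts (row total × column total / N):
  No defect, Line 1: 225×457/1217 = 84.491
  No defect, Line 2: 225×304/1217 = 56.204
  No defect, Line 3: 225×456/1217 = 84.306
  Minor defect, Line 1: 565×457/1217 = 212.165
  Minor defect, Line 2: 565×304/1217 = 141.134
  Minor defect, Line 3: 565×456/1217 = 211.701
  Major defect, Line 1: 427×457/1217 = 160.344
  Major defect, Line 2: 427×304/1217 = 106.662
  Major defect, Line 3: 427×456/1217 = 159.993
Contributions (O − E)²/E:
  (65 − 84.491)²/84.491 = 4.4963
  (79 − 56.204)²/56.204 = 9.2459
  (81 − 84.306)²/84.306 = 0.1296
  (231 − 212.165)²/212.165 = 1.6721
  (118 − 141.134)²/141.134 = 3.7920
  (216 − 211.701)²/211.701 = 0.0873
  (161 − 160.344)²/160.344 = 0.0027
  (107 − 106.662)²/106.662 = 0.0011
  (159 − 159.993)²/159.993 = 0.0062
χ² = 4.4963 + 9.2459 + 0.1296 + 1.6721 + 3.7920 + 0.0873 + 0.0027 + 0.0011 + 0.0062 = 19.43

19.43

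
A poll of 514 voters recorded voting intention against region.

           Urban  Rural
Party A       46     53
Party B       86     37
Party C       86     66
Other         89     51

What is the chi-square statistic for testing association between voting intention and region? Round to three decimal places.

Row totals: 99, 123, 152, 140. Column totals: 307, 207. Grand total N = 514.
Expected counts (row total × column total / N):
  Party A, Urban: 99×307/514 = 59.1304
  Party A, Rural: 99×207/514 = 39.8696
  Party B, Urban: 123×307/514 = 73.4650
  Party B, Rural: 123×207/514 = 49.5350
  Party C, Urban: 152×307/514 = 90.7860
  Party C, Rural: 152×207/514 = 61.2140
  Other, Urban: 140×307/514 = 83.6187
  Other, Rural: 140×207/514 = 56.3813
Contributions (O − E)²/E:
  (46 − 59.1304)²/59.1304 = 2.9157
  (53 − 39.8696)²/39.8696 = 4.3243
  (86 − 73.4650)²/73.4650 = 2.1388
  (37 − 49.5350)²/49.5350 = 3.1720
  (86 − 90.7860)²/90.7860 = 0.2523
  (66 − 61.2140)²/61.2140 = 0.3742
  (89 − 83.6187)²/83.6187 = 0.3463
  (51 − 56.3813)²/56.3813 = 0.5136
χ² = 2.9157 + 4.3243 + 2.1388 + 3.1720 + 0.2523 + 0.3742 + 0.3463 + 0.5136 = 14.037

14.037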